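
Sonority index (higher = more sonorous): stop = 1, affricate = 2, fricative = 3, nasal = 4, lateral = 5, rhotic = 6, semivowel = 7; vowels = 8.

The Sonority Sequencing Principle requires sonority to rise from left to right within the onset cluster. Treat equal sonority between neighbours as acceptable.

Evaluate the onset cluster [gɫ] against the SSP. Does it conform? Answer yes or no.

yes

/g/ is a stop (sonority 1).
/ɫ/ is a lateral (sonority 5).
The profile 1-5 strictly rises, so the onset cluster satisfies the SSP.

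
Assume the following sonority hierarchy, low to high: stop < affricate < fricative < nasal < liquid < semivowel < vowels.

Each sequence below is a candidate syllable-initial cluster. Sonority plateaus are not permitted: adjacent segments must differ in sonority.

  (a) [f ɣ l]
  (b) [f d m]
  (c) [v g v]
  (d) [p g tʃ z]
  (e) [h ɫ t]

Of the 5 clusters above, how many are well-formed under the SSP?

(a) [f ɣ l]: profile 3-3-5 — violates.
(b) [f d m]: profile 3-1-4 — violates.
(c) [v g v]: profile 3-1-3 — violates.
(d) [p g tʃ z]: profile 1-1-2-3 — violates.
(e) [h ɫ t]: profile 3-5-1 — violates.

0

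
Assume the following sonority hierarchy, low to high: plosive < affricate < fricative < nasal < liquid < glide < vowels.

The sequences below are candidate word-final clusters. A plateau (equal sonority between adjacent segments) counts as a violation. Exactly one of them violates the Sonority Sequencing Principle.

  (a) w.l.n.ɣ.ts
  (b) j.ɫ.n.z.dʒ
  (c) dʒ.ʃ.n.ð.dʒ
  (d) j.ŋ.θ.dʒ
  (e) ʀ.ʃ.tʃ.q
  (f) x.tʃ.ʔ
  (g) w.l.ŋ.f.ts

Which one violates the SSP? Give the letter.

c

(a) sonority 6-5-4-3-2: well-formed.
(b) sonority 6-5-4-3-2: well-formed.
(c) sonority 2-3-4-3-2: ill-formed.
(d) sonority 6-4-3-2: well-formed.
(e) sonority 5-3-2-1: well-formed.
(f) sonority 3-2-1: well-formed.
(g) sonority 6-5-4-3-2: well-formed.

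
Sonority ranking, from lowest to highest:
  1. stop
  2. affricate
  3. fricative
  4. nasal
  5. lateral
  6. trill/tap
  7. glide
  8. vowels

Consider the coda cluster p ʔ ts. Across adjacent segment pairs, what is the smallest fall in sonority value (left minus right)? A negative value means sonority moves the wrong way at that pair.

-1

/p/ — stop, sonority 1.
/ʔ/ — stop, sonority 1.
/ts/ — affricate, sonority 2.
/p/→/ʔ/: change +0.
/ʔ/→/ts/: change -1.
Minimum = -1.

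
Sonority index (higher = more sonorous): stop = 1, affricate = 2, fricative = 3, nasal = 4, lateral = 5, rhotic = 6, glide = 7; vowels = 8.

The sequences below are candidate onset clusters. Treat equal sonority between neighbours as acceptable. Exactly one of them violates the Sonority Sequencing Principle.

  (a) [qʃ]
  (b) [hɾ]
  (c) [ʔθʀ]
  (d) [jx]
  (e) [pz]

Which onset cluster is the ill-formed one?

(a) [qʃ]: profile 1-3 — obeys.
(b) [hɾ]: profile 3-6 — obeys.
(c) [ʔθʀ]: profile 1-3-6 — obeys.
(d) [jx]: profile 7-3 — violates.
(e) [pz]: profile 1-3 — obeys.

d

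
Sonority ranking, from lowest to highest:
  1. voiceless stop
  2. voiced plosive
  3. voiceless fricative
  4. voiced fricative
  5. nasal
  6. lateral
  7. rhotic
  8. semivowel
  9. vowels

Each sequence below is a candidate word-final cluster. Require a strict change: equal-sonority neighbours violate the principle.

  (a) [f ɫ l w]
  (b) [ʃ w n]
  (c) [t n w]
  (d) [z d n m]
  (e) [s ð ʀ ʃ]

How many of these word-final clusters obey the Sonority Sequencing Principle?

0

(a) 3-6-6-8 → violates
(b) 3-8-5 → violates
(c) 1-5-8 → violates
(d) 4-2-5-5 → violates
(e) 3-4-7-3 → violates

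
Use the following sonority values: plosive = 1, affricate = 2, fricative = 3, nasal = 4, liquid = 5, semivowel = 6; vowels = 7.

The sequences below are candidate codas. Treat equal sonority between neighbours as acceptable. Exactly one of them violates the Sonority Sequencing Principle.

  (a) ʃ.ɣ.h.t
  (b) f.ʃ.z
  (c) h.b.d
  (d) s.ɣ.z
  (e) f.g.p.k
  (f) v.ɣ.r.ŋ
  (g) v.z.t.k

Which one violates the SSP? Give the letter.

f

(a) 3-3-3-1 → obeys
(b) 3-3-3 → obeys
(c) 3-1-1 → obeys
(d) 3-3-3 → obeys
(e) 3-1-1-1 → obeys
(f) 3-3-5-4 → violates
(g) 3-3-1-1 → obeys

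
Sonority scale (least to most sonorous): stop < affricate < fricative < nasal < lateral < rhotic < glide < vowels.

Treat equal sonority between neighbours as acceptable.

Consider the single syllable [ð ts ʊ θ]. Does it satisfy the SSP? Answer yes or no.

no

Onset: /ð/ is a fricative (sonority 3), /ts/ is an affricate (sonority 2); then the nucleus /ʊ/ (sonority 8).
Onset profile 3-2-8 — does not rise throughout.
Coda: /θ/ is a fricative (sonority 3).
Coda profile 8-3 — falls from the nucleus.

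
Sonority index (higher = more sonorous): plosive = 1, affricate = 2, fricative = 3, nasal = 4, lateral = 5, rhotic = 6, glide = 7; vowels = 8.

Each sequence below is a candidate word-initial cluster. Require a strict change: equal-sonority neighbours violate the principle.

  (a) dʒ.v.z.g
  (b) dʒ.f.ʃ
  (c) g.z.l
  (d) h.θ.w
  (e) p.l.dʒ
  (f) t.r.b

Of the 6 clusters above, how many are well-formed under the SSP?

(a) sonority 2-3-3-1: ill-formed.
(b) sonority 2-3-3: ill-formed.
(c) sonority 1-3-5: well-formed.
(d) sonority 3-3-7: ill-formed.
(e) sonority 1-5-2: ill-formed.
(f) sonority 1-6-1: ill-formed.

1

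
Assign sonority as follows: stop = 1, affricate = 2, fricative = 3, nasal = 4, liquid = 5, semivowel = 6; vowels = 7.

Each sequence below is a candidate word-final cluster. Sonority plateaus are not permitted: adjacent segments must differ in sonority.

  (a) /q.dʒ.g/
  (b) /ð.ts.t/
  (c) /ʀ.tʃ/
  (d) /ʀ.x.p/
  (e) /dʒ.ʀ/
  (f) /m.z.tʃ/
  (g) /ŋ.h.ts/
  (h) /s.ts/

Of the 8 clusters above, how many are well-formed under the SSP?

6

(a) sonority 1-2-1: ill-formed.
(b) sonority 3-2-1: well-formed.
(c) sonority 5-2: well-formed.
(d) sonority 5-3-1: well-formed.
(e) sonority 2-5: ill-formed.
(f) sonority 4-3-2: well-formed.
(g) sonority 4-3-2: well-formed.
(h) sonority 3-2: well-formed.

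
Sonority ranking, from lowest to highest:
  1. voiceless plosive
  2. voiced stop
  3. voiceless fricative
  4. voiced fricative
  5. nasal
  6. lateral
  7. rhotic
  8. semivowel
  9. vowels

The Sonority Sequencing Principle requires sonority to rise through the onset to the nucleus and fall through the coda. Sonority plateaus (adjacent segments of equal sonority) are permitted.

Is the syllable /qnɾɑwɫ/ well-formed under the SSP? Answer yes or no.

Onset: /q/ is a voiceless plosive (sonority 1), /n/ is a nasal (sonority 5), /ɾ/ is a rhotic (sonority 7); then the nucleus /ɑ/ (sonority 9).
Onset profile 1-5-7-9 — rises to the nucleus.
Coda: /w/ is a semivowel (sonority 8), /ɫ/ is a lateral (sonority 6).
Coda profile 9-8-6 — falls from the nucleus.

yes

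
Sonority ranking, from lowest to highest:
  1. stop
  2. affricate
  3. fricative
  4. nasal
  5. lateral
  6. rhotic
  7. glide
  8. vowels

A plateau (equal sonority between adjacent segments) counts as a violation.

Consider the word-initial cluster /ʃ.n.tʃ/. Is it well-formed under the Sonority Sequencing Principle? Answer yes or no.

/ʃ/ — fricative, sonority 3.
/n/ — nasal, sonority 4.
/tʃ/ — affricate, sonority 2.
The profile is 3-4-2. Between /n/ (4) and /tʃ/ (2) sonority does not rise, so the cluster violates the SSP.

no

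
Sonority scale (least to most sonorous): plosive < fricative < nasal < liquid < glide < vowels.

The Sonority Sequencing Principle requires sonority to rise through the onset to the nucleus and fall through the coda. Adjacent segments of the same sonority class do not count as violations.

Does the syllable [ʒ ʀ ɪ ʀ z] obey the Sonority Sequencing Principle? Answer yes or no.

yes

Onset: /ʒ/ is a fricative (sonority 2), /ʀ/ is a liquid (sonority 4); then the nucleus /ɪ/ (sonority 6).
Onset profile 2-4-6 — rises to the nucleus.
Coda: /ʀ/ is a liquid (sonority 4), /z/ is a fricative (sonority 2).
Coda profile 6-4-2 — falls from the nucleus.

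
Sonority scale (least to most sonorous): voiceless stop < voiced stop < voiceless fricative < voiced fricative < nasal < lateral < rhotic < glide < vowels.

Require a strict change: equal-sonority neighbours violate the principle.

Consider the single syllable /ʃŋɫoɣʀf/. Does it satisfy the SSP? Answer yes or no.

Onset: /ʃ/ is a voiceless fricative (sonority 3), /ŋ/ is a nasal (sonority 5), /ɫ/ is a lateral (sonority 6); then the nucleus /o/ (sonority 9).
Onset profile 3-5-6-9 — rises to the nucleus.
Coda: /ɣ/ is a voiced fricative (sonority 4), /ʀ/ is a rhotic (sonority 7), /f/ is a voiceless fricative (sonority 3).
Coda profile 9-4-7-3 — does not strictly fall throughout.

no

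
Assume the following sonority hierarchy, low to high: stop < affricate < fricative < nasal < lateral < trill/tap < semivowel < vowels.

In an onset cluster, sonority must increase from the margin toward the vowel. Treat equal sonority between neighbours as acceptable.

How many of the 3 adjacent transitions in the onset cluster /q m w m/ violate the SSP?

1

/q/ — stop, sonority 1.
/m/ — nasal, sonority 4.
/w/ — semivowel, sonority 7.
/m/ — nasal, sonority 4.
/q/→/m/: 1→4 (rises) — ok.
/m/→/w/: 4→7 (rises) — ok.
/w/→/m/: 7→4 (does not rise) — violation.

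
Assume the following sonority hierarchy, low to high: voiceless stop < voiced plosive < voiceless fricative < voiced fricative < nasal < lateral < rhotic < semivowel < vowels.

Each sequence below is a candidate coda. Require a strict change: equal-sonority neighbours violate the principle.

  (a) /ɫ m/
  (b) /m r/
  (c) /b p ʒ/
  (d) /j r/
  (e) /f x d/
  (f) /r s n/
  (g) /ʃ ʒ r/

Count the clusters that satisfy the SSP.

2

(a) sonority 6-5: well-formed.
(b) sonority 5-7: ill-formed.
(c) sonority 2-1-4: ill-formed.
(d) sonority 8-7: well-formed.
(e) sonority 3-3-2: ill-formed.
(f) sonority 7-3-5: ill-formed.
(g) sonority 3-4-7: ill-formed.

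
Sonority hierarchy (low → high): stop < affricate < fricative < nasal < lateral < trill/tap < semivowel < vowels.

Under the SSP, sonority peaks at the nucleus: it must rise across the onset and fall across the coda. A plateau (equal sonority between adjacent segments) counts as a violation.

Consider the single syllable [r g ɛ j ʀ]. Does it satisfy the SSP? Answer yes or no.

Onset: /r/ is a trill/tap (sonority 6), /g/ is a stop (sonority 1); then the nucleus /ɛ/ (sonority 8).
Onset profile 6-1-8 — does not strictly rise throughout.
Coda: /j/ is a semivowel (sonority 7), /ʀ/ is a trill/tap (sonority 6).
Coda profile 8-7-6 — falls from the nucleus.

no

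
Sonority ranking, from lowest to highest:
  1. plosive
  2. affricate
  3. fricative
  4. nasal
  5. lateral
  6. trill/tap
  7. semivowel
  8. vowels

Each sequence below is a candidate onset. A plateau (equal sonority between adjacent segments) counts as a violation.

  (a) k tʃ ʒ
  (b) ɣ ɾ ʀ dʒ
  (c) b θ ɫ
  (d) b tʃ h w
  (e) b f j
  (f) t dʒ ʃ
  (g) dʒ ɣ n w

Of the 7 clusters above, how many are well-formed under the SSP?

6

(a) 1-2-3 → obeys
(b) 3-6-6-2 → violates
(c) 1-3-5 → obeys
(d) 1-2-3-7 → obeys
(e) 1-3-7 → obeys
(f) 1-2-3 → obeys
(g) 2-3-4-7 → obeys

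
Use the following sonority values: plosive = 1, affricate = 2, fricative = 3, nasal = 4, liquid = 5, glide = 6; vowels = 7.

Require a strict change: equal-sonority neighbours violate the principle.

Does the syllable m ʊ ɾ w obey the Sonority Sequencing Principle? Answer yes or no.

Onset: /m/ is a nasal (sonority 4); then the nucleus /ʊ/ (sonority 7).
Onset profile 4-7 — rises to the nucleus.
Coda: /ɾ/ is a liquid (sonority 5), /w/ is a glide (sonority 6).
Coda profile 7-5-6 — does not strictly fall throughout.

no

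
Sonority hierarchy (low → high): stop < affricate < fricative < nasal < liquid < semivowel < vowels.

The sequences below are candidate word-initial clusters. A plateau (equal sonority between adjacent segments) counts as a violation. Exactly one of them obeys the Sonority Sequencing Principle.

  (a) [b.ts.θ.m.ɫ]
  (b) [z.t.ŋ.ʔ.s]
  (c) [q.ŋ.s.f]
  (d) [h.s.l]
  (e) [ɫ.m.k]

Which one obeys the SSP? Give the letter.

a

(a) sonority 1-2-3-4-5: well-formed.
(b) sonority 3-1-4-1-3: ill-formed.
(c) sonority 1-4-3-3: ill-formed.
(d) sonority 3-3-5: ill-formed.
(e) sonority 5-4-1: ill-formed.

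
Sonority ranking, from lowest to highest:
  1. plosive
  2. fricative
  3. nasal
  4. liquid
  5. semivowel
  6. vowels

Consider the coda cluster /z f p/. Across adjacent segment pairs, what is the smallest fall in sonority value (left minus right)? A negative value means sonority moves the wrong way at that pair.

0

/z/: fricative = 2.
/f/: fricative = 2.
/p/: plosive = 1.
/z/→/f/: change +0.
/f/→/p/: change +1.
Minimum = 0.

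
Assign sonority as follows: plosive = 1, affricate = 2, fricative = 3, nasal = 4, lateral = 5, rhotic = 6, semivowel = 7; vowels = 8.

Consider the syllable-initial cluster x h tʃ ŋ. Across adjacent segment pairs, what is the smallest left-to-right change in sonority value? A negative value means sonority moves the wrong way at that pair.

/x/: fricative = 3.
/h/: fricative = 3.
/tʃ/: affricate = 2.
/ŋ/: nasal = 4.
/x/→/h/: change +0.
/h/→/tʃ/: change -1.
/tʃ/→/ŋ/: change +2.
Minimum = -1.

-1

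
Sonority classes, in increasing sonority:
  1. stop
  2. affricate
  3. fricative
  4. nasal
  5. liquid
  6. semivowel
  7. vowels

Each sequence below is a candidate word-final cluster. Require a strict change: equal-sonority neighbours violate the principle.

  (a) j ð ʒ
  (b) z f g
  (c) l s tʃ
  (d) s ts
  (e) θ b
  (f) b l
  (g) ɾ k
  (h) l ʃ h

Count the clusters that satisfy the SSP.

(a) sonority 6-3-3: ill-formed.
(b) sonority 3-3-1: ill-formed.
(c) sonority 5-3-2: well-formed.
(d) sonority 3-2: well-formed.
(e) sonority 3-1: well-formed.
(f) sonority 1-5: ill-formed.
(g) sonority 5-1: well-formed.
(h) sonority 5-3-3: ill-formed.

4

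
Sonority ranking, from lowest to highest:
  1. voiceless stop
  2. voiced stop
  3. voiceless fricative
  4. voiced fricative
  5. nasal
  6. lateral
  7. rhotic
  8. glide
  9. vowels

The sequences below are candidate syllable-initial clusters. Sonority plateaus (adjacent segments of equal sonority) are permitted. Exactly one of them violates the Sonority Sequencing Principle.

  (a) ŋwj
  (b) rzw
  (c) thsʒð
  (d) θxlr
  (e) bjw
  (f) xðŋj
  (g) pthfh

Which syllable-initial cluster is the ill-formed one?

b

(a) sonority 5-8-8: well-formed.
(b) sonority 7-4-8: ill-formed.
(c) sonority 1-3-3-4-4: well-formed.
(d) sonority 3-3-6-7: well-formed.
(e) sonority 2-8-8: well-formed.
(f) sonority 3-4-5-8: well-formed.
(g) sonority 1-1-3-3-3: well-formed.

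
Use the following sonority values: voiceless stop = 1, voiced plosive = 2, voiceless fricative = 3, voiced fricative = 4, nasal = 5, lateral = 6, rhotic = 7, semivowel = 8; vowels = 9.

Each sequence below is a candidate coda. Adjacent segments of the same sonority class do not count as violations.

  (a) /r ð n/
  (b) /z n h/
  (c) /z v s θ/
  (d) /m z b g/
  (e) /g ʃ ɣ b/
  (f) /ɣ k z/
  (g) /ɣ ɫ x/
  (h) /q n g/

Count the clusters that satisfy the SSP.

(a) 7-4-5 → violates
(b) 4-5-3 → violates
(c) 4-4-3-3 → obeys
(d) 5-4-2-2 → obeys
(e) 2-3-4-2 → violates
(f) 4-1-4 → violates
(g) 4-6-3 → violates
(h) 1-5-2 → violates

2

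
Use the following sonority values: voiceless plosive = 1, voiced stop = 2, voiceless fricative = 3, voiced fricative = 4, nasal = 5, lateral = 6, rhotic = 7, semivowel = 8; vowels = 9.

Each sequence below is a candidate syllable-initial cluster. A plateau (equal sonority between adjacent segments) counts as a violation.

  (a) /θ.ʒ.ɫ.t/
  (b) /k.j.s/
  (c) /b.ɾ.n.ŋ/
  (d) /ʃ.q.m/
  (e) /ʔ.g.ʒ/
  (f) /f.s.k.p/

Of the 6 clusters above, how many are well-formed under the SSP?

(a) 3-4-6-1 → violates
(b) 1-8-3 → violates
(c) 2-7-5-5 → violates
(d) 3-1-5 → violates
(e) 1-2-4 → obeys
(f) 3-3-1-1 → violates

1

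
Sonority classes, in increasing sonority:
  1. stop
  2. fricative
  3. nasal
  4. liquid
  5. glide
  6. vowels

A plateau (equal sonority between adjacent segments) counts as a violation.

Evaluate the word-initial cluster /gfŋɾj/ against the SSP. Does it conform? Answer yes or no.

/g/ is a stop (sonority 1).
/f/ is a fricative (sonority 2).
/ŋ/ is a nasal (sonority 3).
/ɾ/ is a liquid (sonority 4).
/j/ is a glide (sonority 5).
The profile 1-2-3-4-5 strictly rises, so the word-initial cluster satisfies the SSP.

yes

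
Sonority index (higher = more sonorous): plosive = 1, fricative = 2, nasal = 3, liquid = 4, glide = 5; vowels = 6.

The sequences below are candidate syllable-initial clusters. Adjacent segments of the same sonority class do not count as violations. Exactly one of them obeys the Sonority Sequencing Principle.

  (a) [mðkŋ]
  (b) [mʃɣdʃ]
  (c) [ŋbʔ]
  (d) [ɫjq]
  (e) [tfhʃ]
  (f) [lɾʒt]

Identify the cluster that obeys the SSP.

e

(a) sonority 3-2-1-3: ill-formed.
(b) sonority 3-2-2-1-2: ill-formed.
(c) sonority 3-1-1: ill-formed.
(d) sonority 4-5-1: ill-formed.
(e) sonority 1-2-2-2: well-formed.
(f) sonority 4-4-2-1: ill-formed.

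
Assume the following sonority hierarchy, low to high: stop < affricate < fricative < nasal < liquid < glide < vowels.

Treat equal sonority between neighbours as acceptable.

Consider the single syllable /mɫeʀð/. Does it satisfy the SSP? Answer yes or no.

Onset: /m/ is a nasal (sonority 4), /ɫ/ is a liquid (sonority 5); then the nucleus /e/ (sonority 7).
Onset profile 4-5-7 — rises to the nucleus.
Coda: /ʀ/ is a liquid (sonority 5), /ð/ is a fricative (sonority 3).
Coda profile 7-5-3 — falls from the nucleus.

yes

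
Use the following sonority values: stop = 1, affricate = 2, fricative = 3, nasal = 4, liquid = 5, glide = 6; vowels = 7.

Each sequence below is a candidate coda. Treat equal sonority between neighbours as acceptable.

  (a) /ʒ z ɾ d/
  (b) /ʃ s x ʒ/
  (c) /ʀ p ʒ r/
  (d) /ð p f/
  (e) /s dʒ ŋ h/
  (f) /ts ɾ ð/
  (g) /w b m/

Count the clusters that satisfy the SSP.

1

(a) /ʒ z ɾ d/: profile 3-3-5-1 — violates.
(b) /ʃ s x ʒ/: profile 3-3-3-3 — obeys.
(c) /ʀ p ʒ r/: profile 5-1-3-5 — violates.
(d) /ð p f/: profile 3-1-3 — violates.
(e) /s dʒ ŋ h/: profile 3-2-4-3 — violates.
(f) /ts ɾ ð/: profile 2-5-3 — violates.
(g) /w b m/: profile 6-1-4 — violates.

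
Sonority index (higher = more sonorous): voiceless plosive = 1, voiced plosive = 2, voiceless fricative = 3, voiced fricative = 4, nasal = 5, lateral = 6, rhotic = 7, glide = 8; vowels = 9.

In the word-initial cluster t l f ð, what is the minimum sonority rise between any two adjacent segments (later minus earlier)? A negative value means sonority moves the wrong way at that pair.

-3

/t/: voiceless plosive = 1.
/l/: lateral = 6.
/f/: voiceless fricative = 3.
/ð/: voiced fricative = 4.
/t/→/l/: change +5.
/l/→/f/: change -3.
/f/→/ð/: change +1.
Minimum = -3.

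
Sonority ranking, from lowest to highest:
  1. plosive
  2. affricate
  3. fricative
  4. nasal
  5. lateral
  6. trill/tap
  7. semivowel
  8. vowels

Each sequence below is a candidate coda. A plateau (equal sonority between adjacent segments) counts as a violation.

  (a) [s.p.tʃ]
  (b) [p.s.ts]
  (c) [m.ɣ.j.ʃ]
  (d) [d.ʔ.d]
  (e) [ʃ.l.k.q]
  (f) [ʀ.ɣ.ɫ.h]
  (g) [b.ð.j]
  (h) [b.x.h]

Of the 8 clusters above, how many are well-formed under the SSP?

0

(a) [s.p.tʃ]: profile 3-1-2 — violates.
(b) [p.s.ts]: profile 1-3-2 — violates.
(c) [m.ɣ.j.ʃ]: profile 4-3-7-3 — violates.
(d) [d.ʔ.d]: profile 1-1-1 — violates.
(e) [ʃ.l.k.q]: profile 3-5-1-1 — violates.
(f) [ʀ.ɣ.ɫ.h]: profile 6-3-5-3 — violates.
(g) [b.ð.j]: profile 1-3-7 — violates.
(h) [b.x.h]: profile 1-3-3 — violates.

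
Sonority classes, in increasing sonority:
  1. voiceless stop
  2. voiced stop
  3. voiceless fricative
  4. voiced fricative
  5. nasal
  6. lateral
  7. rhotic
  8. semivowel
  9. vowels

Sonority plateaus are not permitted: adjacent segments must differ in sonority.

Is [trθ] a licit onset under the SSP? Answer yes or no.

/t/ — voiceless stop, sonority 1.
/r/ — rhotic, sonority 7.
/θ/ — voiceless fricative, sonority 3.
The profile is 1-7-3. Between /r/ (7) and /θ/ (3) sonority does not rise, so the cluster violates the SSP.

no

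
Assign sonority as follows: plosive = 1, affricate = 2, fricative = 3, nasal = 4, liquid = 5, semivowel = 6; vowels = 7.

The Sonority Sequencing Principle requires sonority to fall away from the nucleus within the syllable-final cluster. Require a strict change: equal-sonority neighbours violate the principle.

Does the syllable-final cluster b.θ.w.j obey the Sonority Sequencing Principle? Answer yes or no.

no

/b/: plosive = 1.
/θ/: fricative = 3.
/w/: semivowel = 6.
/j/: semivowel = 6.
The profile is 1-3-6-6. Between /b/ (1) and /θ/ (3) sonority does not fall, so the cluster violates the SSP.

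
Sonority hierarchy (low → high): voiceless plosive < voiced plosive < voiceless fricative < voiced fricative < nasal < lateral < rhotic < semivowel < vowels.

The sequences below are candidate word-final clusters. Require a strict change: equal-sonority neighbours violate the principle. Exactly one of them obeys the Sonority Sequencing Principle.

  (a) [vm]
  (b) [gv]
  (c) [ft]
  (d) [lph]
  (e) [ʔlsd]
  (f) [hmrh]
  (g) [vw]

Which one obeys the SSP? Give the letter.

c

(a) sonority 4-5: ill-formed.
(b) sonority 2-4: ill-formed.
(c) sonority 3-1: well-formed.
(d) sonority 6-1-3: ill-formed.
(e) sonority 1-6-3-2: ill-formed.
(f) sonority 3-5-7-3: ill-formed.
(g) sonority 4-8: ill-formed.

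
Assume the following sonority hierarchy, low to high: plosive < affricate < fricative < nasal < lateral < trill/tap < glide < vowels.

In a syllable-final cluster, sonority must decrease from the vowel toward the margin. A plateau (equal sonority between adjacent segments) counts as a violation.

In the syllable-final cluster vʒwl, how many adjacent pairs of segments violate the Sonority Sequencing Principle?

/v/ — fricative, sonority 3.
/ʒ/ — fricative, sonority 3.
/w/ — glide, sonority 7.
/l/ — lateral, sonority 5.
/v/→/ʒ/: 3→3 (plateau) — violation.
/ʒ/→/w/: 3→7 (does not fall) — violation.
/w/→/l/: 7→5 (falls) — ok.

2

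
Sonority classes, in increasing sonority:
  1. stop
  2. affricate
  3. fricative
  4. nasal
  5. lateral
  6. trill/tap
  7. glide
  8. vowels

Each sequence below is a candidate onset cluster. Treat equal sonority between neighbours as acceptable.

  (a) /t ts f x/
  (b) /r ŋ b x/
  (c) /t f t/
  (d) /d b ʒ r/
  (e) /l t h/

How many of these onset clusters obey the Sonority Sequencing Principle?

(a) sonority 1-2-3-3: well-formed.
(b) sonority 6-4-1-3: ill-formed.
(c) sonority 1-3-1: ill-formed.
(d) sonority 1-1-3-6: well-formed.
(e) sonority 5-1-3: ill-formed.

2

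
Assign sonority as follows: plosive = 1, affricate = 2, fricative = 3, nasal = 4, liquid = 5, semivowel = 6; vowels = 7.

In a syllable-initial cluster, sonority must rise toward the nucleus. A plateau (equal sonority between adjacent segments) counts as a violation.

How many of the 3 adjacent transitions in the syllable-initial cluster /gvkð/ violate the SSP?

1

/g/ — plosive, sonority 1.
/v/ — fricative, sonority 3.
/k/ — plosive, sonority 1.
/ð/ — fricative, sonority 3.
/g/→/v/: 1→3 (rises) — ok.
/v/→/k/: 3→1 (does not rise) — violation.
/k/→/ð/: 1→3 (rises) — ok.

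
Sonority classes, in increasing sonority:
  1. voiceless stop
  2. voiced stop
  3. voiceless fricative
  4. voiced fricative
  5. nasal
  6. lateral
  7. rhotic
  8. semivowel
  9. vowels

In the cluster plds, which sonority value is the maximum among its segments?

/p/: voiceless stop = 1.
/l/: lateral = 6.
/d/: voiced stop = 2.
/s/: voiceless fricative = 3.
The maximum is 6.

6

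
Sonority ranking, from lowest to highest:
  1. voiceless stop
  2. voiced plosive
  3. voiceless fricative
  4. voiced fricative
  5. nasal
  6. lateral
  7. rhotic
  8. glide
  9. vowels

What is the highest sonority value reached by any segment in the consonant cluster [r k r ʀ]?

7

/r/ — rhotic, sonority 7.
/k/ — voiceless stop, sonority 1.
/r/ — rhotic, sonority 7.
/ʀ/ — rhotic, sonority 7.
The maximum is 7.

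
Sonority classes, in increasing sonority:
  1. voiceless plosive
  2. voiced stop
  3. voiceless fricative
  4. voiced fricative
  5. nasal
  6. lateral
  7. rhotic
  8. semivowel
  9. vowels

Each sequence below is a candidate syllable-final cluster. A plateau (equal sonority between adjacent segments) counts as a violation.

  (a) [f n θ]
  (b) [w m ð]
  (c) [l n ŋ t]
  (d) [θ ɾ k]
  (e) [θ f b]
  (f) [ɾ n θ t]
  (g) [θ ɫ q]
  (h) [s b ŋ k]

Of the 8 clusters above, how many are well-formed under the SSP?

2

(a) sonority 3-5-3: ill-formed.
(b) sonority 8-5-4: well-formed.
(c) sonority 6-5-5-1: ill-formed.
(d) sonority 3-7-1: ill-formed.
(e) sonority 3-3-2: ill-formed.
(f) sonority 7-5-3-1: well-formed.
(g) sonority 3-6-1: ill-formed.
(h) sonority 3-2-5-1: ill-formed.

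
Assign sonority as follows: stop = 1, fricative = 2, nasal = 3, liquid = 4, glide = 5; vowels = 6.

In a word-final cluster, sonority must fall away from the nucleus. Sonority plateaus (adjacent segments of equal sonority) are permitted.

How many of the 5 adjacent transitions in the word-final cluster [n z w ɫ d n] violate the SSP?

2

/n/: nasal = 3.
/z/: fricative = 2.
/w/: glide = 5.
/ɫ/: liquid = 4.
/d/: stop = 1.
/n/: nasal = 3.
/n/→/z/: 3→2 (falls) — ok.
/z/→/w/: 2→5 (does not fall) — violation.
/w/→/ɫ/: 5→4 (falls) — ok.
/ɫ/→/d/: 4→1 (falls) — ok.
/d/→/n/: 1→3 (does not fall) — violation.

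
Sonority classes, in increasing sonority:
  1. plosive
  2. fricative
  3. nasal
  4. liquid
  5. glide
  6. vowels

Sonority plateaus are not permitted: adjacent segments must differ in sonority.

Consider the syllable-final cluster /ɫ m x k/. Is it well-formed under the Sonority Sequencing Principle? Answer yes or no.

yes

/ɫ/ — liquid, sonority 4.
/m/ — nasal, sonority 3.
/x/ — fricative, sonority 2.
/k/ — plosive, sonority 1.
The profile 4-3-2-1 strictly falls, so the syllable-final cluster satisfies the SSP.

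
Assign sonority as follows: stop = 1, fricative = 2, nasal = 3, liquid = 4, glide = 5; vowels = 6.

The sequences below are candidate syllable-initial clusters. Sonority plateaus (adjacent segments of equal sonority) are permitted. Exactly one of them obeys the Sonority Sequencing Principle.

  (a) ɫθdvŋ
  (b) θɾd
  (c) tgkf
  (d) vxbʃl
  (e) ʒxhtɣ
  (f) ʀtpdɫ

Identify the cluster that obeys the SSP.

c

(a) ɫθdvŋ: profile 4-2-1-2-3 — violates.
(b) θɾd: profile 2-4-1 — violates.
(c) tgkf: profile 1-1-1-2 — obeys.
(d) vxbʃl: profile 2-2-1-2-4 — violates.
(e) ʒxhtɣ: profile 2-2-2-1-2 — violates.
(f) ʀtpdɫ: profile 4-1-1-1-4 — violates.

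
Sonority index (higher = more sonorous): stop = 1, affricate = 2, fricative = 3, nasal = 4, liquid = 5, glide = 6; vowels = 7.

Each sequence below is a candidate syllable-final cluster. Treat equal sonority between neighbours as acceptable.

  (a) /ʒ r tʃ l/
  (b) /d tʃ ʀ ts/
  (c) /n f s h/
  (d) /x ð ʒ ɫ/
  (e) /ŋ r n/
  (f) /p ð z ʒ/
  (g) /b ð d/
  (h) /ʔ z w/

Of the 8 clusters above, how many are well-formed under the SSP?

(a) /ʒ r tʃ l/: profile 3-5-2-5 — violates.
(b) /d tʃ ʀ ts/: profile 1-2-5-2 — violates.
(c) /n f s h/: profile 4-3-3-3 — obeys.
(d) /x ð ʒ ɫ/: profile 3-3-3-5 — violates.
(e) /ŋ r n/: profile 4-5-4 — violates.
(f) /p ð z ʒ/: profile 1-3-3-3 — violates.
(g) /b ð d/: profile 1-3-1 — violates.
(h) /ʔ z w/: profile 1-3-6 — violates.

1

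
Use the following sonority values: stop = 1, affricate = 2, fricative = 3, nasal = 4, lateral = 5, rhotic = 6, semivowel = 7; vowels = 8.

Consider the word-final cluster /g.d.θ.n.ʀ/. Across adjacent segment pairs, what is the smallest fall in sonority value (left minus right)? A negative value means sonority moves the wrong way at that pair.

-2

/g/ is a stop (sonority 1).
/d/ is a stop (sonority 1).
/θ/ is a fricative (sonority 3).
/n/ is a nasal (sonority 4).
/ʀ/ is a rhotic (sonority 6).
/g/→/d/: change +0.
/d/→/θ/: change -2.
/θ/→/n/: change -1.
/n/→/ʀ/: change -2.
Minimum = -2.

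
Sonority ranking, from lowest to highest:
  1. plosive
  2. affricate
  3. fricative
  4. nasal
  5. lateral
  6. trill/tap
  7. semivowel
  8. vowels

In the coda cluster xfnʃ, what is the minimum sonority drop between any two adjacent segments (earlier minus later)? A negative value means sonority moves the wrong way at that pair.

/x/: fricative = 3.
/f/: fricative = 3.
/n/: nasal = 4.
/ʃ/: fricative = 3.
/x/→/f/: change +0.
/f/→/n/: change -1.
/n/→/ʃ/: change +1.
Minimum = -1.

-1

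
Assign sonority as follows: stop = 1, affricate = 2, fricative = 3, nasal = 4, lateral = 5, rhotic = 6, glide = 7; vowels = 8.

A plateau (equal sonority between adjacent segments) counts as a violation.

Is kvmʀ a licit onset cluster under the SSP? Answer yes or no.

yes

/k/ — stop, sonority 1.
/v/ — fricative, sonority 3.
/m/ — nasal, sonority 4.
/ʀ/ — rhotic, sonority 6.
The profile 1-3-4-6 strictly rises, so the onset cluster satisfies the SSP.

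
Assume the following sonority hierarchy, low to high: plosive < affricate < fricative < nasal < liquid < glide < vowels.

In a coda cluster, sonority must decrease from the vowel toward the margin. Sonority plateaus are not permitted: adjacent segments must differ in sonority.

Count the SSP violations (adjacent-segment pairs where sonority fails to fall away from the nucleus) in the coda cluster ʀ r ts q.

1

/ʀ/ is a liquid (sonority 5).
/r/ is a liquid (sonority 5).
/ts/ is an affricate (sonority 2).
/q/ is a plosive (sonority 1).
/ʀ/→/r/: 5→5 (plateau) — violation.
/r/→/ts/: 5→2 (falls) — ok.
/ts/→/q/: 2→1 (falls) — ok.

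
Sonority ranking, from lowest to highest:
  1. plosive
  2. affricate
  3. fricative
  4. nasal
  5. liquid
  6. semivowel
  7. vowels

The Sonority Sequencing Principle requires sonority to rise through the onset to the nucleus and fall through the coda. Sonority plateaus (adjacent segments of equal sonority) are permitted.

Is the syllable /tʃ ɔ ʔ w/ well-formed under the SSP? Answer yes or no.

no

Onset: /tʃ/ is an affricate (sonority 2); then the nucleus /ɔ/ (sonority 7).
Onset profile 2-7 — rises to the nucleus.
Coda: /ʔ/ is a plosive (sonority 1), /w/ is a semivowel (sonority 6).
Coda profile 7-1-6 — does not fall throughout.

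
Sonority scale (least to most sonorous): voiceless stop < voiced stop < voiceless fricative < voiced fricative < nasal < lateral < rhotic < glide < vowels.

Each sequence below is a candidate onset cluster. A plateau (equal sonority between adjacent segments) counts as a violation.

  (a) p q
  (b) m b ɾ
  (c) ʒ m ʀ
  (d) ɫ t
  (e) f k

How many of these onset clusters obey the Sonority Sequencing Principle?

(a) p q: profile 1-1 — violates.
(b) m b ɾ: profile 5-2-7 — violates.
(c) ʒ m ʀ: profile 4-5-7 — obeys.
(d) ɫ t: profile 6-1 — violates.
(e) f k: profile 3-1 — violates.

1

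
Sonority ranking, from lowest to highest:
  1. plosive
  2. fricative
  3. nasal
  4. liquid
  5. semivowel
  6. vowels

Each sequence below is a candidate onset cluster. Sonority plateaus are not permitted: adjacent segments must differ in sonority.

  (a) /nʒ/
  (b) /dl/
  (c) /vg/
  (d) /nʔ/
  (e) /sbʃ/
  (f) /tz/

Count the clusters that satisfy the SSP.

(a) 3-2 → violates
(b) 1-4 → obeys
(c) 2-1 → violates
(d) 3-1 → violates
(e) 2-1-2 → violates
(f) 1-2 → obeys

2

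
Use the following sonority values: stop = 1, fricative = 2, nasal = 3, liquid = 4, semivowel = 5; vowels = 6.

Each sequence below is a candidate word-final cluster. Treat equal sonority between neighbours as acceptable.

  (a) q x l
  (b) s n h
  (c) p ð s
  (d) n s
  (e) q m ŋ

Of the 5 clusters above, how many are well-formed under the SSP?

1

(a) sonority 1-2-4: ill-formed.
(b) sonority 2-3-2: ill-formed.
(c) sonority 1-2-2: ill-formed.
(d) sonority 3-2: well-formed.
(e) sonority 1-3-3: ill-formed.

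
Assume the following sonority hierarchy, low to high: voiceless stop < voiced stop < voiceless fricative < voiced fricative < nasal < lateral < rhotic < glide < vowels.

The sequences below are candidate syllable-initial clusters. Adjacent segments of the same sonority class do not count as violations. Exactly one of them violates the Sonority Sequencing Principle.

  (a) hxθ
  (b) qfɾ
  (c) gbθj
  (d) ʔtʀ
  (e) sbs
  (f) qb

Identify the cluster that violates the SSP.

e

(a) 3-3-3 → obeys
(b) 1-3-7 → obeys
(c) 2-2-3-8 → obeys
(d) 1-1-7 → obeys
(e) 3-2-3 → violates
(f) 1-2 → obeys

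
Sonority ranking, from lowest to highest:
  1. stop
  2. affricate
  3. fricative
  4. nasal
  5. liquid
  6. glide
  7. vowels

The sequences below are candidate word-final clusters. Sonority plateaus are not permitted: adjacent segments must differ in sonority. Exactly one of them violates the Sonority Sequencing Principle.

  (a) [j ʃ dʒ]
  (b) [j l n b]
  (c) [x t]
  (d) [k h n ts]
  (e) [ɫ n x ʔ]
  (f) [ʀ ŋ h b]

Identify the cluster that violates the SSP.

(a) 6-3-2 → obeys
(b) 6-5-4-1 → obeys
(c) 3-1 → obeys
(d) 1-3-4-2 → violates
(e) 5-4-3-1 → obeys
(f) 5-4-3-1 → obeys

d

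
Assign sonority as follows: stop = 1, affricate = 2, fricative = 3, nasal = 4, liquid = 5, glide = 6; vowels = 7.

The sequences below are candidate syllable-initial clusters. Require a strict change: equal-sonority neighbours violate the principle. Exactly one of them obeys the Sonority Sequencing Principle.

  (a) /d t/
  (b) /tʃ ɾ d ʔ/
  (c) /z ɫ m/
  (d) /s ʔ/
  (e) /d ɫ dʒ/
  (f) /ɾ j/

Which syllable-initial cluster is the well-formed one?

(a) /d t/: profile 1-1 — violates.
(b) /tʃ ɾ d ʔ/: profile 2-5-1-1 — violates.
(c) /z ɫ m/: profile 3-5-4 — violates.
(d) /s ʔ/: profile 3-1 — violates.
(e) /d ɫ dʒ/: profile 1-5-2 — violates.
(f) /ɾ j/: profile 5-6 — obeys.

f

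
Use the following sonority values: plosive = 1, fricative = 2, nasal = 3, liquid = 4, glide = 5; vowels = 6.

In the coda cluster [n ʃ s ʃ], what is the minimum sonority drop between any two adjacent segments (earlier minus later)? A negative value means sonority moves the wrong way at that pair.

0

/n/: nasal = 3.
/ʃ/: fricative = 2.
/s/: fricative = 2.
/ʃ/: fricative = 2.
/n/→/ʃ/: change +1.
/ʃ/→/s/: change +0.
/s/→/ʃ/: change +0.
Minimum = 0.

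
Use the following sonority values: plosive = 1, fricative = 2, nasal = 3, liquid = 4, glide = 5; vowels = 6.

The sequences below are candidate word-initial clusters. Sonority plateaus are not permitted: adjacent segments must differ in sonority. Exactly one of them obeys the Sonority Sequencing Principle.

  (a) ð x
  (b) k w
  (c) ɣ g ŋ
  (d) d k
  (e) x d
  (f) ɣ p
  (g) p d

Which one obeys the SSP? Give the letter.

(a) ð x: profile 2-2 — violates.
(b) k w: profile 1-5 — obeys.
(c) ɣ g ŋ: profile 2-1-3 — violates.
(d) d k: profile 1-1 — violates.
(e) x d: profile 2-1 — violates.
(f) ɣ p: profile 2-1 — violates.
(g) p d: profile 1-1 — violates.

b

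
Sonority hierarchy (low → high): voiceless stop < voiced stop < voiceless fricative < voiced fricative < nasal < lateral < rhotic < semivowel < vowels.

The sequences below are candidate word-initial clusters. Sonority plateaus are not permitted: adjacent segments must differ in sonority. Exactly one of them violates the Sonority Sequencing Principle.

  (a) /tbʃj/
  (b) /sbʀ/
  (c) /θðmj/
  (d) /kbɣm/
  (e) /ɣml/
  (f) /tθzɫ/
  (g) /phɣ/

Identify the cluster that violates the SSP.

(a) 1-2-3-8 → obeys
(b) 3-2-7 → violates
(c) 3-4-5-8 → obeys
(d) 1-2-4-5 → obeys
(e) 4-5-6 → obeys
(f) 1-3-4-6 → obeys
(g) 1-3-4 → obeys

b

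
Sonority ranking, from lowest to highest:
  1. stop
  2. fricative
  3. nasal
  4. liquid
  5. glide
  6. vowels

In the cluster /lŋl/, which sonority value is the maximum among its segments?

/l/: liquid = 4.
/ŋ/: nasal = 3.
/l/: liquid = 4.
The maximum is 4.

4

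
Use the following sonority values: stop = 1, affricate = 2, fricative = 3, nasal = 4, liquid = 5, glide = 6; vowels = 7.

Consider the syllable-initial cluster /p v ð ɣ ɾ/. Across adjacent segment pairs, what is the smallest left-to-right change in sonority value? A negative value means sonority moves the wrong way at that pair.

0

/p/ — stop, sonority 1.
/v/ — fricative, sonority 3.
/ð/ — fricative, sonority 3.
/ɣ/ — fricative, sonority 3.
/ɾ/ — liquid, sonority 5.
/p/→/v/: change +2.
/v/→/ð/: change +0.
/ð/→/ɣ/: change +0.
/ɣ/→/ɾ/: change +2.
Minimum = 0.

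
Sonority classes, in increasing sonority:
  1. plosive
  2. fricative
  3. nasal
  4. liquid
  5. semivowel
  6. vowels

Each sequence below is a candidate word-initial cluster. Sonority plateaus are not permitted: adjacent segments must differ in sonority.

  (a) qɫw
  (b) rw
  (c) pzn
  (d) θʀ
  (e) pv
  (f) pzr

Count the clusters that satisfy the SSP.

(a) 1-4-5 → obeys
(b) 4-5 → obeys
(c) 1-2-3 → obeys
(d) 2-4 → obeys
(e) 1-2 → obeys
(f) 1-2-4 → obeys

6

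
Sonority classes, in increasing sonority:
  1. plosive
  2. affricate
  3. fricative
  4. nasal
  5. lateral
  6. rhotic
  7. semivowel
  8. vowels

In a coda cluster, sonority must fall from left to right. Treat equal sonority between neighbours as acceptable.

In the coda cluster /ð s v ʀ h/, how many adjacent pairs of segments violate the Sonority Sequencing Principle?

/ð/ — fricative, sonority 3.
/s/ — fricative, sonority 3.
/v/ — fricative, sonority 3.
/ʀ/ — rhotic, sonority 6.
/h/ — fricative, sonority 3.
/ð/→/s/: 3→3 (plateau, allowed) — ok.
/s/→/v/: 3→3 (plateau, allowed) — ok.
/v/→/ʀ/: 3→6 (does not fall) — violation.
/ʀ/→/h/: 6→3 (falls) — ok.

1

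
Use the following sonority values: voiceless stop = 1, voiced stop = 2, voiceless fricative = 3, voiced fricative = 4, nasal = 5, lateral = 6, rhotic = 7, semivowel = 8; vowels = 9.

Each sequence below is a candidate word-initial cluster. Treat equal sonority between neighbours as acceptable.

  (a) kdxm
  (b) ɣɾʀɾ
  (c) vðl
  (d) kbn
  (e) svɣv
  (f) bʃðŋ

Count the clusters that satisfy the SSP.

6

(a) sonority 1-2-3-5: well-formed.
(b) sonority 4-7-7-7: well-formed.
(c) sonority 4-4-6: well-formed.
(d) sonority 1-2-5: well-formed.
(e) sonority 3-4-4-4: well-formed.
(f) sonority 2-3-4-5: well-formed.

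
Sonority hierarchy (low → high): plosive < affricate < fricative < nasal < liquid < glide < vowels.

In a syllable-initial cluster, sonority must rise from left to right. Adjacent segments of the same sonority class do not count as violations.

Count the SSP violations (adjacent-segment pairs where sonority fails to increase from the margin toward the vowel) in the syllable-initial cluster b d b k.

0

/b/ — plosive, sonority 1.
/d/ — plosive, sonority 1.
/b/ — plosive, sonority 1.
/k/ — plosive, sonority 1.
/b/→/d/: 1→1 (plateau, allowed) — ok.
/d/→/b/: 1→1 (plateau, allowed) — ok.
/b/→/k/: 1→1 (plateau, allowed) — ok.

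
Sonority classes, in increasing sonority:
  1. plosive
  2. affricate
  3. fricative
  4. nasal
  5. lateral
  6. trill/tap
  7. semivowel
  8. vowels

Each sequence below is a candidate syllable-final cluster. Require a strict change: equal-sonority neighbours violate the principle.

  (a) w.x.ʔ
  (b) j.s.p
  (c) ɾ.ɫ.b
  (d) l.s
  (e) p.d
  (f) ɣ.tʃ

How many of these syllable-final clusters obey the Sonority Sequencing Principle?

(a) sonority 7-3-1: well-formed.
(b) sonority 7-3-1: well-formed.
(c) sonority 6-5-1: well-formed.
(d) sonority 5-3: well-formed.
(e) sonority 1-1: ill-formed.
(f) sonority 3-2: well-formed.

5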